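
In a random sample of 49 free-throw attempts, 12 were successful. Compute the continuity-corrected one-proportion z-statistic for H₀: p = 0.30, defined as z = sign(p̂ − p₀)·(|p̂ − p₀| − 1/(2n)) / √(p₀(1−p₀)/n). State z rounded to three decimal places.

z = -0.686

With x = 12 successes in n = 49, p̂ = 0.24490. p̂ − p₀ = -0.055102.
1/(2n) = 0.010204.
Corrected numerator: |-0.055102| − 0.010204 = 0.044898.
SE₀ = √(0.30·0.70/49) = 0.065465.
z = (−)0.044898/0.065465 = -0.686.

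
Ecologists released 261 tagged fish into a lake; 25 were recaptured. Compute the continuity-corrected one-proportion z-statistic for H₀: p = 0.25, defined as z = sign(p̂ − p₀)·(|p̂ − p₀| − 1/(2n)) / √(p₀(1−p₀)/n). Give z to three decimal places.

The sample proportion is 25/261 = 0.09579. p̂ − p₀ = -0.154215.
Continuity correction 1/(2n) = 1/522 = 0.001916.
Corrected numerator: |-0.154215| − 0.001916 = 0.152299.
Null standard error: √(0.25·0.75/261) = √0.000718391 = 0.026803.
z = −0.152299/0.026803 = -5.682.

z = -5.682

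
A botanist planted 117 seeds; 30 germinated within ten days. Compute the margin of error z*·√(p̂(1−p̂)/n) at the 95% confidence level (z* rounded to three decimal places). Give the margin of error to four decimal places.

p̂ = 30/117 = 0.25641.
Standard error of p̂: √(0.190664/117) = √0.001629607 = 0.040368.
The 95% critical value is z* = 1.960.
Margin of error = z*·SE = 1.960 × 0.040368 = 0.0791.

ME = 0.0791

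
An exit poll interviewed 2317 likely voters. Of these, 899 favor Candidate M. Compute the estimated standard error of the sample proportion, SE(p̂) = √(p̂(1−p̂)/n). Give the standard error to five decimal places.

SE = 0.01012

p̂ = 899/2317 = 0.38800.
p̂(1−p̂) = 0.237456.
SE = √(0.237456/2317) = 0.01012.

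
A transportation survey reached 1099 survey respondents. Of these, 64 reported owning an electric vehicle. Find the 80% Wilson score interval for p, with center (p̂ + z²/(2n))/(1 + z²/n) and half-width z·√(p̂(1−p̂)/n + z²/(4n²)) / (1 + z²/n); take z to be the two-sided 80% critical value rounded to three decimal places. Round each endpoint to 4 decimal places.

(0.0498, 0.0680)

Here p̂ = 64/1099 = 0.05823 and z = 1.282 (z² = 1.643524).
Denominator 1 + z²/n = 1 + 1.643524/1099 = 1.001495.
Adjusted center: (0.05823 + z²/(2n))/1.001495 = 0.05889.
Radicand: p̂(1−p̂)/n + z²/(4n²) = 0.000049903 + 0.000000340 = 0.000050243.
Half-width = 1.282·√0.000050243/1.001495 = 0.00907.
CI: 0.05889 ± 0.00907 = (0.0498, 0.0680).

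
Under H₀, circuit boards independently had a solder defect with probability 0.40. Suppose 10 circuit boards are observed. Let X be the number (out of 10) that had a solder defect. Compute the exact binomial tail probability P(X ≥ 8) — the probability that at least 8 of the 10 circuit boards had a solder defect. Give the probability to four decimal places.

P = 0.0123

X ~ Binomial(n=10, p=0.40).
P(X ≥ 8) = C(10,8)·0.40^8·0.60^2 + C(10,9)·0.40^9·0.60^1 + C(10,10)·0.40^10·0.60^0.
= 0.010617 + 0.001573 + 0.000105 = 0.0123.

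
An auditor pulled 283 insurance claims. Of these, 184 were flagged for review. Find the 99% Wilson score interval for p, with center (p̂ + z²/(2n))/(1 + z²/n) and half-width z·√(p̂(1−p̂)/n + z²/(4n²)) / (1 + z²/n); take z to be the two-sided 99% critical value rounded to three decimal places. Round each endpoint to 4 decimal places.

(0.5745, 0.7190)

p̂ = 184/283 = 0.65018; z = 2.576, so z² = 6.635776.
Denominator 1 + z²/n = 1 + 6.635776/283 = 1.023448.
Adjusted center: (0.65018 + z²/(2n))/1.023448 = 0.64674.
Radicand: p̂(1−p̂)/n + z²/(4n²) = 0.000803700 + 0.000020714 = 0.000824414.
Half-width = z·√(radicand)/denom = 2.576·0.028713/1.023448 = 0.07227.
So the interval runs from 0.5745 to 0.7190.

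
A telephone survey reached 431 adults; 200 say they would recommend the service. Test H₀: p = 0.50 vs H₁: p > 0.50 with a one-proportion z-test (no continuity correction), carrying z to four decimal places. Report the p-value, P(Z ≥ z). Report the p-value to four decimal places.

p-value = 0.9323

p̂ = 200/431 = 0.46404.
Under H₀, SE = √(p₀(1−p₀)/n) = √(0.50·0.50/431) = √0.000580046 = 0.024084.
Test statistic (full precision, shown to 4 dp): z = (200/431 − 0.50)/SE₀ ≈ -1.4932.
From the standard normal, P(Z ≥ z) = 0.9323.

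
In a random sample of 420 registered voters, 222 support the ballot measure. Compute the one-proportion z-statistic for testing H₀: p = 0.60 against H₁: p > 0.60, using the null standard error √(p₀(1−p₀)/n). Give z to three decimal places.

z = -2.988

The sample proportion is 222/420 = 0.52857.
Under H₀, SE = √(p₀(1−p₀)/n) = √(0.60·0.40/420) = √0.000571429 = 0.023905.
Test statistic: z = -0.07143/0.023905 = -2.988.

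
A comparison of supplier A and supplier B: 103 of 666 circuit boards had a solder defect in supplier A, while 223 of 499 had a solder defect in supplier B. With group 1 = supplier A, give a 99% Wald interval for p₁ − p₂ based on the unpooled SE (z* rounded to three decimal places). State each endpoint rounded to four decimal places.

p̂₁ = 103/666 = 0.15465, p̂₂ = 223/499 = 0.44689; p̂₁ − p̂₂ = -0.29224.
SE = √(0.000196301 + 0.000495350) = √0.000691651 = 0.026299.
z* = 2.576 at the 99% level. Margin = 2.576·0.026299 = 0.06775.
So the interval runs from -0.3600 to -0.2245.

(-0.3600, -0.2245)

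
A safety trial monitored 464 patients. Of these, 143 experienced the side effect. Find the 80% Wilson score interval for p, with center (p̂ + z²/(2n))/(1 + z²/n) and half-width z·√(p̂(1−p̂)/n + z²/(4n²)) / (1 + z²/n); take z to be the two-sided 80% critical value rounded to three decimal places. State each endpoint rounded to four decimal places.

(0.2814, 0.3363)

Here p̂ = 143/464 = 0.30819 and z = 1.282 (z² = 1.643524).
Denominator 1 + z²/n = 1 + 1.643524/464 = 1.003542.
Center = (0.30819 + 0.001771)/1.003542 = 0.30887.
Radicand: p̂(1−p̂)/n + z²/(4n²) = 0.000459502 + 0.000001908 = 0.000461410.
Half-width = z·√(radicand)/denom = 1.282·0.021480/1.003542 = 0.02744.
So the interval runs from 0.2814 to 0.3363.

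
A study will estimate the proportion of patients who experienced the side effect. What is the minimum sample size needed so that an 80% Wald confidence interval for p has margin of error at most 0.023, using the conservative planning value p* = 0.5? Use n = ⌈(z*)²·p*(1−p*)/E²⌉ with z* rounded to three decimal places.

For 80% confidence, z* = 1.282.
p*(1−p*) = 0.50·0.50 = 0.2500.
Required n before rounding: 1.643524 × 0.2500 / 0.023² = 776.713.
Rounding up, n = 777.

n = 777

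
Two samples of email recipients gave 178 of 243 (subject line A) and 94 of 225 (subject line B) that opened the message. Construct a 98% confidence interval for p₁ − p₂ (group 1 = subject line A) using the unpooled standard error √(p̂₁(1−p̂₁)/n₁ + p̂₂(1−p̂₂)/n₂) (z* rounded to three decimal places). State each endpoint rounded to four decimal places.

p̂₁ = 178/243 = 0.73251, p̂₂ = 94/225 = 0.41778; p̂₁ − p̂₂ = 0.31473.
Unpooled SE = √(p̂₁(1−p̂₁)/n₁ + p̂₂(1−p̂₂)/n₂) = √(0.000806333 + 0.001081064) = 0.043444.
For 98% confidence, z* = 2.326. Margin of error = 0.10105.
CI: 0.31473 ± 0.10105 = (0.2137, 0.4158).

(0.2137, 0.4158)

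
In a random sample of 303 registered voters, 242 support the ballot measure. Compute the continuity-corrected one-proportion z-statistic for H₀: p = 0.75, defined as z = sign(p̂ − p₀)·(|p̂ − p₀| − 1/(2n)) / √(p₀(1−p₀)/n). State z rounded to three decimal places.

Sample proportion p̂ = 242/303 = 0.79868. p̂ − p₀ = 0.048680.
Continuity correction 1/(2n) = 1/606 = 0.001650.
Corrected numerator: |0.048680| − 0.001650 = 0.047030.
Null standard error: √(0.75·0.25/303) = √0.000618812 = 0.024876.
z = +0.047030/0.024876 = 1.891.

z = 1.891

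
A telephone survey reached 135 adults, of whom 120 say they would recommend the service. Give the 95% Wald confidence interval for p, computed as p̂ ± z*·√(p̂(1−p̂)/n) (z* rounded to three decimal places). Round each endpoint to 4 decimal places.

(0.8359, 0.9419)

p̂ = 120/135 = 0.88889.
Standard error of p̂: √(0.098765/135) = √0.000731596 = 0.027048.
The 95% critical value is z* = 1.960.
Margin = 1.960·0.027048 = 0.05301.
CI: 0.88889 ± 0.05301 = (0.8359, 0.9419).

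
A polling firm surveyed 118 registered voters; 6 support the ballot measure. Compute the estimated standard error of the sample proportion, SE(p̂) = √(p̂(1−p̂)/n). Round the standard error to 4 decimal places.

Sample proportion p̂ = 6/118 = 0.05085.
p̂(1−p̂) = 0.048264.
Dividing by n and taking the root: √0.000409017 = 0.0202.

SE = 0.0202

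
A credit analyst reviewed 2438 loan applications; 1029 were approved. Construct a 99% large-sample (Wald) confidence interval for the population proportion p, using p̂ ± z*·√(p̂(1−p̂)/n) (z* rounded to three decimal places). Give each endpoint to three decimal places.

(0.396, 0.448)

With x = 1029 successes in n = 2438, p̂ = 0.42207.
SE = √(p̂(1−p̂)/n) = √(0.243926/2438) = 0.010003.
z* = 2.576 at the 99% level.
Margin = 2.576·0.010003 = 0.02577.
So the interval runs from 0.396 to 0.448.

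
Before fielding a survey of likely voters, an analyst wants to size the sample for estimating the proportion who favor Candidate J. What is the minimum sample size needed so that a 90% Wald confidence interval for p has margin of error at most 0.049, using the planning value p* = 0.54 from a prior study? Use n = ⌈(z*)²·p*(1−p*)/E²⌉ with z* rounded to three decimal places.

z* = 1.645 at the 90% level.
p*(1−p*) = 0.2484.
(z*)²·p*(1−p*)/E² = 2.706025·0.2484/0.002401 = 279.957.
Rounding up, n = 280.

n = 280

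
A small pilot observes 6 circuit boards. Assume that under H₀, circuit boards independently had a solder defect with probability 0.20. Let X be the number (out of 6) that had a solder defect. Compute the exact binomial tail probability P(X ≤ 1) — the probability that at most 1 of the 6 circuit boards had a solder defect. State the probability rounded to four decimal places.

P = 0.6554

X ~ Binomial(n=6, p=0.20).
P(X ≤ 1) = C(6,0)·0.20^0·0.80^6 + C(6,1)·0.20^1·0.80^5.
= 0.262144 + 0.393216 = 0.6554.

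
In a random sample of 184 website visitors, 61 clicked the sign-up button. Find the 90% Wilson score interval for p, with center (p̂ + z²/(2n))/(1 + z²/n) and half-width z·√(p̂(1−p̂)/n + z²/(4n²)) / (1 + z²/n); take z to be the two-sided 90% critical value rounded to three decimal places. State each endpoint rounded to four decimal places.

Here p̂ = 61/184 = 0.33152 and z = 1.645 (z² = 2.706025).
Denominator 1 + z²/n = 1 + 2.706025/184 = 1.014707.
Adjusted center: (0.33152 + z²/(2n))/1.014707 = 0.33396.
Radicand: p̂(1−p̂)/n + z²/(4n²) = 0.001204430 + 0.000019982 = 0.001224412.
Half-width = 1.645·√0.001224412/1.014707 = 0.05673.
Interval: 0.33396 ± 0.05673 → (0.2772, 0.3907).

(0.2772, 0.3907)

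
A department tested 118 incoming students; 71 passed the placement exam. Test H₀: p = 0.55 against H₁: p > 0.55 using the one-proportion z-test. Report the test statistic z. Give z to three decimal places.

z = 1.129

The sample proportion is 71/118 = 0.60169.
SE₀ = √(0.55·0.45/118) = 0.045798.
z = (0.60169 − 0.55)/0.045798 = 0.05169/0.045798 = 1.129.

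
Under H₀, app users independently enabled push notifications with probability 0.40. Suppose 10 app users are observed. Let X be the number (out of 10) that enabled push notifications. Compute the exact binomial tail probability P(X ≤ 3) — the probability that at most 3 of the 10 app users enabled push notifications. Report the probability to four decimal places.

X is binomial with n = 10 and p = 0.40.
P(X ≤ 3) = C(10,0)·0.40^0·0.60^10 + C(10,1)·0.40^1·0.60^9 + C(10,2)·0.40^2·0.60^8 + C(10,3)·0.40^3·0.60^7.
= 0.006047 + 0.040311 + 0.120932 + 0.214991 = 0.3823.

P = 0.3823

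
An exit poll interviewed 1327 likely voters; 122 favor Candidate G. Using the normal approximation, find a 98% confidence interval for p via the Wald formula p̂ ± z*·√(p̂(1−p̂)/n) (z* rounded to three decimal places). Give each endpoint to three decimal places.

The sample proportion is 122/1327 = 0.09194.
Standard error of p̂: √(0.083484/1327) = √0.000062912 = 0.007932.
The 98% critical value is z* = 2.326.
Margin of error: 2.326 × 0.007932 = 0.01845.
CI: 0.09194 ± 0.01845 = (0.073, 0.110).

(0.073, 0.110)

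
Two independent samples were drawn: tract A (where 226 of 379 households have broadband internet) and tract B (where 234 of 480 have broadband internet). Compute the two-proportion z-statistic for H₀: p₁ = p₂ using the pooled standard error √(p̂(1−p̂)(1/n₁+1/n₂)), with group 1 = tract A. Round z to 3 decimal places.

z = 3.175

p̂₁ = 226/379 = 0.59631, p̂₂ = 234/480 = 0.48750.
Pooled p̂ = (226+234)/(379+480) = 460/859 = 0.53551.
Pooled SE = √[0.2487393·0.00472186] ≈ 0.034271.
z = 0.10881/0.034271 = 3.175.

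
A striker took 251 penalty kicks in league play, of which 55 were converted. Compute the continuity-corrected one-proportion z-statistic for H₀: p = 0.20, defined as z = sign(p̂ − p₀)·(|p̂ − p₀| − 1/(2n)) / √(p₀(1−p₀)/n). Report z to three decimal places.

z = 0.679

p̂ = 55/251 = 0.21912. p̂ − p₀ = 0.019124.
1/(2n) = 0.001992.
Corrected numerator: |0.019124| − 0.001992 = 0.017132.
Null standard error: √(0.20·0.80/251) = √0.000637450 = 0.025248.
z = (+)0.017132/0.025248 = 0.679.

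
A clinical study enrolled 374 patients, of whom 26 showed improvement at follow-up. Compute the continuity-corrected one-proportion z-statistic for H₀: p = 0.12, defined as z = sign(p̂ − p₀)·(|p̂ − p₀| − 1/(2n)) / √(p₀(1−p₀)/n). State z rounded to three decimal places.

z = -2.925

p̂ = 26/374 = 0.06952. p̂ − p₀ = -0.050481.
Continuity correction 1/(2n) = 1/748 = 0.001337.
Corrected numerator: |-0.050481| − 0.001337 = 0.049144.
Under H₀, SE = √(p₀(1−p₀)/n) = √(0.12·0.88/374) = √0.000282353 = 0.016803.
z = (−)0.049144/0.016803 = -2.925.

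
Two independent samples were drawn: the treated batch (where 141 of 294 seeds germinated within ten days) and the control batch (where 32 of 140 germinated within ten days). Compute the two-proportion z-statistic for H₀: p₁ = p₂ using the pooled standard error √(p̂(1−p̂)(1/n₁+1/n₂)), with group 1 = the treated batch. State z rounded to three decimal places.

p̂₁ = 141/294 = 0.47959, p̂₂ = 32/140 = 0.22857.
Pooled p̂ = (141+32)/(294+140) = 173/434 = 0.39862.
SE = √[p̂(1−p̂)(1/n₁+1/n₂)] = √[0.39862·0.60138·(1/294+1/140)] ≈ 0.050276.
z = (p̂₁ − p̂₂)/SE = (0.47959 − 0.22857)/0.050276 = 0.25102/0.050276 = 4.993.

z = 4.993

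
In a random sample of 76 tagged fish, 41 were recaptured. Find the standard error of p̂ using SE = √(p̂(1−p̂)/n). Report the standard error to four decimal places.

p̂ = 41/76 = 0.53947.
p̂(1−p̂) = 0.53947·0.46053 = 0.248442.
SE = √(0.248442/76) = √0.003268974 = 0.0572.

SE = 0.0572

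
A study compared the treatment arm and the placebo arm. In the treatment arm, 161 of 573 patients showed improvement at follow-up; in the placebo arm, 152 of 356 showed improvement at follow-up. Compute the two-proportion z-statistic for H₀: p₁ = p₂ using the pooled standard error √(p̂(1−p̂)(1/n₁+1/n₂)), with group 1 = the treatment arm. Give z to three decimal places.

p̂₁ = 161/573 = 0.28098, p̂₂ = 152/356 = 0.42697.
Pooling: p̂ = 313/929 = 0.33692.
SE = √[p̂(1−p̂)(1/n₁+1/n₂)] = √[0.33692·0.66308·(1/573+1/356)] ≈ 0.031897.
z = (p̂₁ − p̂₂)/SE = (0.28098 − 0.42697)/0.031897 = -0.14599/0.031897 = -4.577.

z = -4.577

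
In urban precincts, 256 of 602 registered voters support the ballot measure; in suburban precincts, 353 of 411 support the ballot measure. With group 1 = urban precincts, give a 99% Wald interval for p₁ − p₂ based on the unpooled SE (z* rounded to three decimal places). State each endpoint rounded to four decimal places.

(-0.5018, -0.3654)

p̂₁ = 256/602 = 0.42525, p̂₂ = 353/411 = 0.85888; p̂₁ − p̂₂ = -0.43363.
SE = √(0.000406001 + 0.000294902) = √0.000700903 = 0.026475.
z* = 2.576 at the 99% level. Margin = 2.576·0.026475 = 0.06820.
So the interval runs from -0.5018 to -0.3654.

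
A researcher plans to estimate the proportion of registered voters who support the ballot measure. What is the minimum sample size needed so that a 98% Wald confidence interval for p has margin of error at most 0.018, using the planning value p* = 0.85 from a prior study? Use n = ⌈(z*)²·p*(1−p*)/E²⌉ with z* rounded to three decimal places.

n = 2130

The 98% critical value is z* = 2.326.
p*(1−p*) = 0.85·0.15 = 0.1275.
Required n before rounding: 5.410276 × 0.1275 / 0.018² = 2129.044.
Rounding up, n = 2130.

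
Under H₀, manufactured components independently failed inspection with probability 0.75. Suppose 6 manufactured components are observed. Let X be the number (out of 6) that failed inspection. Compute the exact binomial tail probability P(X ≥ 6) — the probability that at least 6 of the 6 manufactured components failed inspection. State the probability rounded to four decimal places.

X is binomial with n = 6 and p = 0.75.
P(X ≥ 6) = C(6,6)·0.75^6·0.25^0.
= 0.177979 = 0.1780.

P = 0.1780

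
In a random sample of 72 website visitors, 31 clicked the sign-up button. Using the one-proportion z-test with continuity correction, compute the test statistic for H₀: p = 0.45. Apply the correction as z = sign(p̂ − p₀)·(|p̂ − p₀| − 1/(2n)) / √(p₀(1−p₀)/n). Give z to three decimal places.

z = -0.213

Sample proportion p̂ = 31/72 = 0.43056. p̂ − p₀ = -0.019444.
1/(2n) = 0.006944.
Corrected numerator: |-0.019444| − 0.006944 = 0.012500.
Under H₀, SE = √(p₀(1−p₀)/n) = √(0.45·0.55/72) = √0.003437500 = 0.058630.
z = (−)0.012500/0.058630 = -0.213.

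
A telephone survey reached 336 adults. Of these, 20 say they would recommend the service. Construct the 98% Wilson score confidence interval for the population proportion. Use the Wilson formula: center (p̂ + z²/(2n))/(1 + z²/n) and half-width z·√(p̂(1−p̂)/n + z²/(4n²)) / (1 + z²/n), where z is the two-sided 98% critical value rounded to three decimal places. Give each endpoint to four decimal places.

(0.0359, 0.0971)

p̂ = 20/336 = 0.05952; z = 2.326, so z² = 5.410276.
1 + z²/n = 1.016102.
Adjusted center: (0.05952 + z²/(2n))/1.016102 = 0.06650.
Radicand: p̂(1−p̂)/n + z²/(4n²) = 0.000166609 + 0.000011981 = 0.000178590.
Half-width = z·√(radicand)/denom = 2.326·0.013364/1.016102 = 0.03059.
Interval: 0.06650 ± 0.03059 → (0.0359, 0.0971).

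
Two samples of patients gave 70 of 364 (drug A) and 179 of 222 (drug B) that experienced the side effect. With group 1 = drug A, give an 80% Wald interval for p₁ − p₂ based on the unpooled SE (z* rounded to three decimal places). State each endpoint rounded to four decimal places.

(-0.6571, -0.5709)

p̂₁ = 0.19231, p̂₂ = 0.80631, so the observed difference is -0.61400.
Unpooled SE = √(p̂₁(1−p̂₁)/n₁ + p̂₂(1−p̂₂)/n₂) = √(0.000426718 + 0.000703498) = 0.033619.
The 80% critical value is z* = 1.282. Margin = 1.282·0.033619 = 0.04310.
Interval: -0.61400 ± 0.04310 → (-0.6571, -0.5709).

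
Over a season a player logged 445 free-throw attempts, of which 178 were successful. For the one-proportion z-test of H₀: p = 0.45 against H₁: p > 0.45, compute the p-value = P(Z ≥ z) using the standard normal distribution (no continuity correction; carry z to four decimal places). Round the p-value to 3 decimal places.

p̂ = 178/445 = 0.40000.
Under H₀, SE = √(p₀(1−p₀)/n) = √(0.45·0.55/445) = √0.000556180 = 0.023583.
Test statistic (full precision, shown to 4 dp): z = (178/445 − 0.45)/SE₀ ≈ -2.1201.
p-value = P(Z ≥ z) with z = -2.1201 → 0.983.

p-value = 0.983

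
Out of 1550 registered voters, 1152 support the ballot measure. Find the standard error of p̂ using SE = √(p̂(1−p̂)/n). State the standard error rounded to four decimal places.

Sample proportion p̂ = 1152/1550 = 0.74323.
p̂(1−p̂) = 0.190839.
Dividing by n and taking the root: √0.000123122 = 0.0111.

SE = 0.0111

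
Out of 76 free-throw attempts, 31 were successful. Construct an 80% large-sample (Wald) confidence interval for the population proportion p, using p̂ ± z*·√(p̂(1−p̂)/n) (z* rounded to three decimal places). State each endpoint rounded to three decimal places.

p̂ = 31/76 = 0.40789.
SE = √(p̂(1−p̂)/n) = √(0.241517/76) = 0.056372.
The 80% critical value is z* = 1.282.
Margin of error: 1.282 × 0.056372 = 0.07227.
So the interval runs from 0.336 to 0.480.

(0.336, 0.480)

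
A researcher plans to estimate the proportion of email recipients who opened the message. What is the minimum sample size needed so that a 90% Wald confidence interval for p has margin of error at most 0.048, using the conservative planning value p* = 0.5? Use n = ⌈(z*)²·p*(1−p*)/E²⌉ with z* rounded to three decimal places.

The 90% critical value is z* = 1.645.
p*(1−p*) = 0.50·0.50 = 0.2500.
(z*)²·p*(1−p*)/E² = 2.706025·0.2500/0.002304 = 293.623.
Rounding up, n = 294.

n = 294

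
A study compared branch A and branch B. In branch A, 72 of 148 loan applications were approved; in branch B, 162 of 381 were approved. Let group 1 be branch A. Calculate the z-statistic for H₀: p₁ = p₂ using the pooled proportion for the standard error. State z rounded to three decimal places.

p̂₁ = 72/148 = 0.48649, p̂₂ = 162/381 = 0.42520.
Pooled p̂ = (72+162)/(148+381) = 234/529 = 0.44234.
SE = √[p̂(1−p̂)(1/n₁+1/n₂)] = √[0.44234·0.55766·(1/148+1/381)] ≈ 0.048106.
z = 0.06129/0.048106 = 1.274.

z = 1.274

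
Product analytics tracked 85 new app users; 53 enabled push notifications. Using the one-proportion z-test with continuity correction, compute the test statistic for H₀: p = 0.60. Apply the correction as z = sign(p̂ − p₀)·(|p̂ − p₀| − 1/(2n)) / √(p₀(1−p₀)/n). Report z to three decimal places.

Sample proportion p̂ = 53/85 = 0.62353. p̂ − p₀ = 0.023529.
1/(2n) = 0.005882.
Corrected numerator: |0.023529| − 0.005882 = 0.017647.
Under H₀, SE = √(p₀(1−p₀)/n) = √(0.60·0.40/85) = √0.002823529 = 0.053137.
z = (+)0.017647/0.053137 = 0.332.

z = 0.332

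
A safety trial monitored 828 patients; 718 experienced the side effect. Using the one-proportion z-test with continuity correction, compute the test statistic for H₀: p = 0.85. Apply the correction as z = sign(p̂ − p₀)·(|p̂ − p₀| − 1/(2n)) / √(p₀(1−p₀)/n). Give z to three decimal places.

z = 1.333

With x = 718 successes in n = 828, p̂ = 0.86715. p̂ − p₀ = 0.017150.
1/(2n) = 0.000604.
Corrected numerator: |0.017150| − 0.000604 = 0.016546.
Under H₀, SE = √(p₀(1−p₀)/n) = √(0.85·0.15/828) = √0.000153986 = 0.012409.
z = +0.016546/0.012409 = 1.333.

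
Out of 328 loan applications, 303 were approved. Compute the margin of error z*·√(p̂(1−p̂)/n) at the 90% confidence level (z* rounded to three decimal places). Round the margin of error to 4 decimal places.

With x = 303 successes in n = 328, p̂ = 0.92378.
SE = √(p̂(1−p̂)/n) = √(0.070410/328) = 0.014651.
z* = 1.645 at the 90% level.
So ME = 0.0241.

ME = 0.0241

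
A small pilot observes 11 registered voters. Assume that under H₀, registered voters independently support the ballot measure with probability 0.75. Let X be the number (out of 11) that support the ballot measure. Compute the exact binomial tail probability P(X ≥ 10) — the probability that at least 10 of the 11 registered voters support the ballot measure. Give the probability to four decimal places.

P = 0.1971

X ~ Binomial(n=11, p=0.75).
P(X ≥ 10) = C(11,10)·0.75^10·0.25^1 + C(11,11)·0.75^11·0.25^0.
= 0.154862 + 0.042235 = 0.1971.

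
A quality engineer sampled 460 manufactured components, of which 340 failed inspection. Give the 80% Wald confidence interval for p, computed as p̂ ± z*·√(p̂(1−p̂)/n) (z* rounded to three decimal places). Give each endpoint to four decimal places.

Sample proportion p̂ = 340/460 = 0.73913.
Standard error of p̂: √(0.192817/460) = √0.000419167 = 0.020474.
The 80% critical value is z* = 1.282.
Margin of error: 1.282 × 0.020474 = 0.02625.
Interval: 0.73913 ± 0.02625 → (0.7129, 0.7654).

(0.7129, 0.7654)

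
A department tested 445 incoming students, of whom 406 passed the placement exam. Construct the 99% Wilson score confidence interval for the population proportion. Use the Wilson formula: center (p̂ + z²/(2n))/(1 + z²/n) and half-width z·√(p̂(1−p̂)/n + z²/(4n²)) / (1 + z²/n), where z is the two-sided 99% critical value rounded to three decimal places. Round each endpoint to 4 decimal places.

(0.8715, 0.9411)

Here p̂ = 406/445 = 0.91236 and z = 2.576 (z² = 6.635776).
Denominator 1 + z²/n = 1 + 6.635776/445 = 1.014912.
Center = (0.91236 + 0.007456)/1.014912 = 0.90630.
Radicand: p̂(1−p̂)/n + z²/(4n²) = 0.000179684 + 0.000008377 = 0.000188061.
Half-width = 2.576·√0.000188061/1.014912 = 0.03481.
Interval: 0.90630 ± 0.03481 → (0.8715, 0.9411).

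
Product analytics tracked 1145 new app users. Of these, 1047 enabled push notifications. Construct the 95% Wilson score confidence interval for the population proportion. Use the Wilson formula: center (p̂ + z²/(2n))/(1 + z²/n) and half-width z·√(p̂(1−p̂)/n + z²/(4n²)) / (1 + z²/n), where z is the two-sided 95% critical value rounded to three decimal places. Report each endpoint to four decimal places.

p̂ = 1047/1145 = 0.91441; z = 1.960, so z² = 3.841600.
1 + z²/n = 1.003355.
Adjusted center: (0.91441 + z²/(2n))/1.003355 = 0.91302.
Radicand: p̂(1−p̂)/n + z²/(4n²) = 0.000068353 + 0.000000733 = 0.000069086.
Half-width = 1.960·√0.000069086/1.003355 = 0.01624.
Interval: 0.91302 ± 0.01624 → (0.8968, 0.9293).

(0.8968, 0.9293)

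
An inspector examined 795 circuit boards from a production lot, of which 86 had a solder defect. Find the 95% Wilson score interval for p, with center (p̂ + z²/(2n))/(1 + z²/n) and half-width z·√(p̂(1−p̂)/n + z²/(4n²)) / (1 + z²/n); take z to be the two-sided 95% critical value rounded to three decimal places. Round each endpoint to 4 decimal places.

p̂ = 86/795 = 0.10818; z = 1.960, so z² = 3.841600.
1 + z²/n = 1.004832.
Center = (0.10818 + 0.002416)/1.004832 = 0.11006.
Radicand: p̂(1−p̂)/n + z²/(4n²) = 0.000121351 + 0.000001520 = 0.000122871.
Half-width = z·√(radicand)/denom = 1.960·0.011085/1.004832 = 0.02162.
So the interval runs from 0.0884 to 0.1317.

(0.0884, 0.1317)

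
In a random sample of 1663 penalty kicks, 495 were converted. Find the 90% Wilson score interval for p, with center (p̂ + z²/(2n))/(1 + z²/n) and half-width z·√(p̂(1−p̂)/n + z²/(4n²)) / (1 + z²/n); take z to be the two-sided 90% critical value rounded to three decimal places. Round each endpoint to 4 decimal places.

(0.2796, 0.3164)

Here p̂ = 495/1663 = 0.29765 and z = 1.645 (z² = 2.706025).
1 + z²/n = 1.001627.
Adjusted center: (0.29765 + z²/(2n))/1.001627 = 0.29798.
Radicand: p̂(1−p̂)/n + z²/(4n²) = 0.000125710 + 0.000000245 = 0.000125955.
Half-width = 1.645·√0.000125955/1.001627 = 0.01843.
So the interval runs from 0.2796 to 0.3164.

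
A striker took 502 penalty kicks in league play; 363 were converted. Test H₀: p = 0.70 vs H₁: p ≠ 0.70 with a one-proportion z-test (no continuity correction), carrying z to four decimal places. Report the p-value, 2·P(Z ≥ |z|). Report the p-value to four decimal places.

p-value = 0.2586

With x = 363 successes in n = 502, p̂ = 0.72311.
Under H₀, SE = √(p₀(1−p₀)/n) = √(0.70·0.30/502) = √0.000418327 = 0.020453.
z = (p̂ − p₀)/SE = (363/502 − 0.70)/0.020453 ≈ 1.1298.
p-value = 2·P(Z ≥ |z|) with z = 1.1298 → 0.2586.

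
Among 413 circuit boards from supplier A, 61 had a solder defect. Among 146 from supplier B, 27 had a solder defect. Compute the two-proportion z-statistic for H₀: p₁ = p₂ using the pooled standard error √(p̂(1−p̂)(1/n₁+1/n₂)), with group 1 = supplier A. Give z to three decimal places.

Sample proportions: p̂₁ = 61/413 = 0.14770 and p̂₂ = 27/146 = 0.18493.
Pooled p̂ = (61+27)/(413+146) = 88/559 = 0.15742.
SE = √[p̂(1−p̂)(1/n₁+1/n₂)] = √[0.15742·0.84258·(1/413+1/146)] ≈ 0.035067.
z = (p̂₁ − p̂₂)/SE = (0.14770 − 0.18493)/0.035067 = -0.03723/0.035067 = -1.062.

z = -1.062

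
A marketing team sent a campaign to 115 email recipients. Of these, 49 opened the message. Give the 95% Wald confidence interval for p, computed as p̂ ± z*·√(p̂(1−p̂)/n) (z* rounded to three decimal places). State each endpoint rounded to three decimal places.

With x = 49 successes in n = 115, p̂ = 0.42609.
SE(p̂) = √(0.42609·0.57391/115) = 0.046113.
For 95% confidence, z* = 1.960.
Margin of error: 1.960 × 0.046113 = 0.09038.
Interval: 0.42609 ± 0.09038 → (0.336, 0.516).

(0.336, 0.516)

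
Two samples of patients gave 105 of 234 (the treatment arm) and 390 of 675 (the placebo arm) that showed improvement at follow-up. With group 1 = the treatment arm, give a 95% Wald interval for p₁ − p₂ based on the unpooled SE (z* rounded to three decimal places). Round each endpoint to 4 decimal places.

(-0.2029, -0.0552)

p̂₁ = 0.44872, p̂₂ = 0.57778, so the observed difference is -0.12906.
SE = √(0.001057137 + 0.000361408) = √0.001418545 = 0.037664.
z* = 1.960 at the 95% level. Margin = 1.960·0.037664 = 0.07382.
So the interval runs from -0.2029 to -0.0552.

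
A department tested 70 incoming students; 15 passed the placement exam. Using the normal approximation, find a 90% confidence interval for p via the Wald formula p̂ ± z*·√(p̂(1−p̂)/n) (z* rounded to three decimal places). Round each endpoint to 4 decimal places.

(0.1336, 0.2950)

p̂ = 15/70 = 0.21429.
Standard error of p̂: √(0.168367/70) = √0.002405248 = 0.049043.
The 90% critical value is z* = 1.645.
Margin of error: 1.645 × 0.049043 = 0.08068.
Interval: 0.21429 ± 0.08068 → (0.1336, 0.2950).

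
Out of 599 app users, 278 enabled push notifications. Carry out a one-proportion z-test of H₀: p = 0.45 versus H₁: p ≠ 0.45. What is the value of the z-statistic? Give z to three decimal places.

Sample proportion p̂ = 278/599 = 0.46411.
SE₀ = √(0.45·0.55/599) = 0.020327.
z = (0.46411 − 0.45)/0.020327 = 0.01411/0.020327 = 0.694.

z = 0.694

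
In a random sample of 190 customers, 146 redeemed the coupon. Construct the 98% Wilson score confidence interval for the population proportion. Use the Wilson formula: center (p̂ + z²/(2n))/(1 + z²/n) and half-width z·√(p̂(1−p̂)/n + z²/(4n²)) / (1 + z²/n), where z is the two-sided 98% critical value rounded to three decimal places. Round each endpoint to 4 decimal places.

p̂ = 146/190 = 0.76842; z = 2.326, so z² = 5.410276.
Denominator 1 + z²/n = 1 + 5.410276/190 = 1.028475.
Center = (0.76842 + 0.014238)/1.028475 = 0.76099.
Radicand: p̂(1−p̂)/n + z²/(4n²) = 0.000936580 + 0.000037467 = 0.000974047.
Half-width = 2.326·√0.000974047/1.028475 = 0.07058.
Interval: 0.76099 ± 0.07058 → (0.6904, 0.8316).

(0.6904, 0.8316)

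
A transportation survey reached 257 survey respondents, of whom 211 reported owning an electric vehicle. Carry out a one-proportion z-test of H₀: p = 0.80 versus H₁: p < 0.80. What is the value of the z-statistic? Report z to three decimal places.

z = 0.842

p̂ = 211/257 = 0.82101.
Under H₀, SE = √(p₀(1−p₀)/n) = √(0.80·0.20/257) = √0.000622568 = 0.024951.
z = (0.82101 − 0.80)/0.024951 = 0.02101/0.024951 = 0.842.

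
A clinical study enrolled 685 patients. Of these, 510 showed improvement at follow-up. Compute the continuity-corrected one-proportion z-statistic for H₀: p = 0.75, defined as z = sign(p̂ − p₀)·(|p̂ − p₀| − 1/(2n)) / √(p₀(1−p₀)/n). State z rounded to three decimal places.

z = -0.287

With x = 510 successes in n = 685, p̂ = 0.74453. p̂ − p₀ = -0.005474.
1/(2n) = 0.000730.
Corrected numerator: |-0.005474| − 0.000730 = 0.004744.
Null standard error: √(0.75·0.25/685) = √0.000273723 = 0.016545.
z = (−)0.004744/0.016545 = -0.287.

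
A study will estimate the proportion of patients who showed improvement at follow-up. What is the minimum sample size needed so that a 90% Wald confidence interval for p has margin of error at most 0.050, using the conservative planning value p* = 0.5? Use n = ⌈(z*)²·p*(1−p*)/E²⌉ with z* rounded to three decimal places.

z* = 1.645 at the 90% level.
p*(1−p*) = 0.2500.
(z*)²·p*(1−p*)/E² = 2.706025·0.2500/0.002500 = 270.602.
Rounding up, n = 271.

n = 271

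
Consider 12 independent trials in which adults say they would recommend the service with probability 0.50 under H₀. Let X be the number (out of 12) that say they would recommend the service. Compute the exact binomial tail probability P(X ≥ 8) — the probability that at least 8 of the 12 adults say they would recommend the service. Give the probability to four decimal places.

X ~ Binomial(n=12, p=0.50).
P(X ≥ 8) = Σ_{j=8}^{12} C(12,j)·0.50^j·0.50^{12−j}.
= 0.120850 + 0.053711 + 0.016113 + 0.002930 + 0.000244 = 0.1938.

P = 0.1938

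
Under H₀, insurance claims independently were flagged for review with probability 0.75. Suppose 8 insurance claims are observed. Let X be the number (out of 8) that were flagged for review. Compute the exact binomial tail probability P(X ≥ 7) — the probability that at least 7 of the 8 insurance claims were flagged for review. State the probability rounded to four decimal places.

P = 0.3671

X is binomial with n = 8 and p = 0.75.
P(X ≥ 7) = C(8,7)·0.75^7·0.25^1 + C(8,8)·0.75^8·0.25^0.
= 0.266968 + 0.100113 = 0.3671.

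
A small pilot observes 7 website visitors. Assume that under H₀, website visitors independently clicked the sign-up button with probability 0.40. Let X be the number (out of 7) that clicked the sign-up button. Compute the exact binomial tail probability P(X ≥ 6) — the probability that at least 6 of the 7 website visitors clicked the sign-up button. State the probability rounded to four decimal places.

X is binomial with n = 7 and p = 0.40.
P(X ≥ 6) = C(7,6)·0.40^6·0.60^1 + C(7,7)·0.40^7·0.60^0.
= 0.017203 + 0.001638 = 0.0188.

P = 0.0188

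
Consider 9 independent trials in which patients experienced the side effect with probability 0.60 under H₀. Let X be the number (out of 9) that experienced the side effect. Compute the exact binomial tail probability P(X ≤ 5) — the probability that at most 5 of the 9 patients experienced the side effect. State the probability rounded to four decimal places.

X ~ Binomial(n=9, p=0.60).
P(X ≤ 5) = Σ_{j=0}^{5} C(9,j)·0.60^j·0.40^{9−j}.
= 0.000262 + 0.003539 + 0.021234 + 0.074318 + 0.167215 + 0.250823 = 0.5174.

P = 0.5174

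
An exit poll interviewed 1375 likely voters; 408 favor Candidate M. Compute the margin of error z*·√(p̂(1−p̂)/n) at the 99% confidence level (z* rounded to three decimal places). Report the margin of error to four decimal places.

ME = 0.0317

p̂ = 408/1375 = 0.29673.
Standard error of p̂: √(0.208680/1375) = √0.000151767 = 0.012319.
For 99% confidence, z* = 2.576.
Margin of error = z*·SE = 2.576 × 0.012319 = 0.0317.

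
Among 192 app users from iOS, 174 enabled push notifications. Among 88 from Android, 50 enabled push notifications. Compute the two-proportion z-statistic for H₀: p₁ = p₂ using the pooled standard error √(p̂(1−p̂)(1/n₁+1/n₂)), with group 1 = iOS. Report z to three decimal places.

z = 6.565

Sample proportions: p̂₁ = 174/192 = 0.90625 and p̂₂ = 50/88 = 0.56818.
Pooling: p̂ = 224/280 = 0.80000.
SE = √[p̂(1−p̂)(1/n₁+1/n₂)] = √[0.80000·0.20000·(1/192+1/88)] ≈ 0.051493.
z = (p̂₁ − p̂₂)/SE = (0.90625 − 0.56818)/0.051493 = 0.33807/0.051493 = 6.565.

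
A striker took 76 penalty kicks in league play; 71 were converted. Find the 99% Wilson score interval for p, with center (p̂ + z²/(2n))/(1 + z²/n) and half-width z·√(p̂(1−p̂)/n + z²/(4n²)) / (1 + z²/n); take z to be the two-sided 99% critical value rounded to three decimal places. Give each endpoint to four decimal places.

Here p̂ = 71/76 = 0.93421 and z = 2.576 (z² = 6.635776).
Denominator 1 + z²/n = 1 + 6.635776/76 = 1.087313.
Center = (0.93421 + 0.043656)/1.087313 = 0.89934.
Radicand: p̂(1−p̂)/n + z²/(4n²) = 0.000808700 + 0.000287213 = 0.001095913.
Half-width = 2.576·√0.001095913/1.087313 = 0.07843.
So the interval runs from 0.8209 to 0.9778.

(0.8209, 0.9778)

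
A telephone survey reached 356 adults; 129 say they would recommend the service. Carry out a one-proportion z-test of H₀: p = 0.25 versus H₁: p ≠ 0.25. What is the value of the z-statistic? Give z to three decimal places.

z = 4.896

Sample proportion p̂ = 129/356 = 0.36236.
Null standard error: √(0.25·0.75/356) = √0.000526685 = 0.022950.
z = (0.36236 − 0.25)/0.022950 = 0.11236/0.022950 = 4.896.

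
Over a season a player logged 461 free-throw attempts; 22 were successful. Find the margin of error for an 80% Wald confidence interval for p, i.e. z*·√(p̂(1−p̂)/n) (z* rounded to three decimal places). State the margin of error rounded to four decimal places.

With x = 22 successes in n = 461, p̂ = 0.04772.
SE = √(p̂(1−p̂)/n) = √(0.045445/461) = 0.009929.
z* = 1.282 at the 80% level.
ME = 1.282·0.009929 = 0.0127.

ME = 0.0127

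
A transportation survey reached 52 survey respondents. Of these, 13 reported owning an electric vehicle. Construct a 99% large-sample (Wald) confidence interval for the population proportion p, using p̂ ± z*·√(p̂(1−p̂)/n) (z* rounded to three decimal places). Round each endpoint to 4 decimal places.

(0.0953, 0.4047)

The sample proportion is 13/52 = 0.25000.
SE = √(p̂(1−p̂)/n) = √(0.187500/52) = 0.060048.
For 99% confidence, z* = 2.576.
Margin = 2.576·0.060048 = 0.15468.
CI: 0.25000 ± 0.15468 = (0.0953, 0.4047).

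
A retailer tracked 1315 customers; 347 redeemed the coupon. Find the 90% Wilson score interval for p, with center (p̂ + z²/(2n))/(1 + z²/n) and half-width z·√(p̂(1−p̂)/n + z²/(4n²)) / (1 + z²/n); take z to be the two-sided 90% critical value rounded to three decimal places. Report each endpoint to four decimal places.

Here p̂ = 347/1315 = 0.26388 and z = 1.645 (z² = 2.706025).
Denominator 1 + z²/n = 1 + 2.706025/1315 = 1.002058.
Center = (0.26388 + 0.001029)/1.002058 = 0.26436.
Radicand: p̂(1−p̂)/n + z²/(4n²) = 0.000147716 + 0.000000391 = 0.000148107.
Half-width = z·√(radicand)/denom = 1.645·0.012170/1.002058 = 0.01998.
Interval: 0.26436 ± 0.01998 → (0.2444, 0.2843).

(0.2444, 0.2843)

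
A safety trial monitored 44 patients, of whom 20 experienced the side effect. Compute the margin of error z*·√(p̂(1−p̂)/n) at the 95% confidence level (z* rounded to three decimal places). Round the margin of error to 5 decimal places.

ME = 0.14713

p̂ = 20/44 = 0.45455.
Standard error of p̂: √(0.247934/44) = √0.005634861 = 0.075066.
For 95% confidence, z* = 1.960.
Margin of error = z*·SE = 1.960 × 0.075066 = 0.14713.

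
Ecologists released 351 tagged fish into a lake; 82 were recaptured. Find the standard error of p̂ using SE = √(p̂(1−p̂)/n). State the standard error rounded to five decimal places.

SE = 0.02259

With x = 82 successes in n = 351, p̂ = 0.23362.
p̂(1−p̂) = 0.23362·0.76638 = 0.179042.
SE = √(0.179042/351) = √0.000510091 = 0.02259.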